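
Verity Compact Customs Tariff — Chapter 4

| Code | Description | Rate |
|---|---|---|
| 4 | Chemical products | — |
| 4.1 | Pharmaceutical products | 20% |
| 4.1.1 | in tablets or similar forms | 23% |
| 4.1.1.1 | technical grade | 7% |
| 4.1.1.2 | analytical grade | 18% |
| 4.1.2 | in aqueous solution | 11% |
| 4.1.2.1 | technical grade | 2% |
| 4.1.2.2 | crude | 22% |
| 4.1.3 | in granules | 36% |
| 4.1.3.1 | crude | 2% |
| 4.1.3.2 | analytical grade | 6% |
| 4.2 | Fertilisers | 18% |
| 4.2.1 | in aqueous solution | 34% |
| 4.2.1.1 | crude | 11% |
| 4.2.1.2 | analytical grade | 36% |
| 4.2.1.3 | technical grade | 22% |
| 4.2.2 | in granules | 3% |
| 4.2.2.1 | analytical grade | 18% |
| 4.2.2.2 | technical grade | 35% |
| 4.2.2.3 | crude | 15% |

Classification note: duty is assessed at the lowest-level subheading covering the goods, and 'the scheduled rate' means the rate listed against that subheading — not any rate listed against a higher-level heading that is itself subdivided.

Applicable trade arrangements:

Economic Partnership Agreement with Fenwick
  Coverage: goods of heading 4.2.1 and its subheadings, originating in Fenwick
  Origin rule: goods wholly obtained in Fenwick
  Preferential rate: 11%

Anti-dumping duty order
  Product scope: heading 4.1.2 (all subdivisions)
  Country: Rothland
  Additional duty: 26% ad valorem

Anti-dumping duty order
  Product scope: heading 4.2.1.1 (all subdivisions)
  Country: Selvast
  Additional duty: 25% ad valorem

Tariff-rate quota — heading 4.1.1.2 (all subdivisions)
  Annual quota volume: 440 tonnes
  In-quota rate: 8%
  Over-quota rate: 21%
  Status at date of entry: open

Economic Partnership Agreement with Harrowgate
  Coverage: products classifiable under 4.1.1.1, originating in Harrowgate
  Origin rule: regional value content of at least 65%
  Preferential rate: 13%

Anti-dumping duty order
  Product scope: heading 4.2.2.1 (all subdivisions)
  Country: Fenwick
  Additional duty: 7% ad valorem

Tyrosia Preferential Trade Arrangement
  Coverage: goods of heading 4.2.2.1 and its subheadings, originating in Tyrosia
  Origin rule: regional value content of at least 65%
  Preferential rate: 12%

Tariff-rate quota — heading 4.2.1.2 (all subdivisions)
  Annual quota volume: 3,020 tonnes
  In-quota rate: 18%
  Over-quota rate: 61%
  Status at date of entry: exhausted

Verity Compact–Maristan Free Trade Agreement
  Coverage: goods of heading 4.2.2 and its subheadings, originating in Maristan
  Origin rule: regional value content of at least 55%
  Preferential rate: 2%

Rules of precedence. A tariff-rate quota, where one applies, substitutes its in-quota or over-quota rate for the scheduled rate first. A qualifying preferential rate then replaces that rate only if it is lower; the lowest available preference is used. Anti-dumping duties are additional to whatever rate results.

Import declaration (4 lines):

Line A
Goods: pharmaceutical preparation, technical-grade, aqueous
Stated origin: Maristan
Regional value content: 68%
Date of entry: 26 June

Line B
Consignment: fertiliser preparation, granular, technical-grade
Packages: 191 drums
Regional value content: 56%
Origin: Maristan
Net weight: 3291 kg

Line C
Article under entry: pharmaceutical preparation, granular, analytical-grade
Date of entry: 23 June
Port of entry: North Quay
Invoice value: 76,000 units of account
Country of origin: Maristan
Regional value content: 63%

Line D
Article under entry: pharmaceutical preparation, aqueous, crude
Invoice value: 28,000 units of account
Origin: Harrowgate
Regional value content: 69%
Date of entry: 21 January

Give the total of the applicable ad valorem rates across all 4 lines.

Line A: pharmaceutical → 4.1; aqueous → 4.1.2; technical-grade → 4.1.2.1. Scheduled 2%. Maristan agreement on 4.2.2: 4.1.2.1 not covered. → 2%.
Line B: fertiliser → 4.2; granular → 4.2.2; technical-grade → 4.2.2.2. Scheduled 35%. Maristan agreement on 4.2.2: RVC ≥ 55% → 2% available; preferential 2%. → 2%.
Line C: pharmaceutical → 4.1; granular → 4.1.3; analytical-grade → 4.1.3.2. Scheduled 6%. Maristan agreement on 4.2.2: 4.1.3.2 not covered. → 6%.
Line D: pharmaceutical → 4.1; aqueous → 4.1.2; crude → 4.1.2.2. Scheduled 22%. Harrowgate agreement on 4.1.1.1: 4.1.2.2 not covered. → 22%.
Sum: 2% + 2% + 6% + 22% = 32%.

32%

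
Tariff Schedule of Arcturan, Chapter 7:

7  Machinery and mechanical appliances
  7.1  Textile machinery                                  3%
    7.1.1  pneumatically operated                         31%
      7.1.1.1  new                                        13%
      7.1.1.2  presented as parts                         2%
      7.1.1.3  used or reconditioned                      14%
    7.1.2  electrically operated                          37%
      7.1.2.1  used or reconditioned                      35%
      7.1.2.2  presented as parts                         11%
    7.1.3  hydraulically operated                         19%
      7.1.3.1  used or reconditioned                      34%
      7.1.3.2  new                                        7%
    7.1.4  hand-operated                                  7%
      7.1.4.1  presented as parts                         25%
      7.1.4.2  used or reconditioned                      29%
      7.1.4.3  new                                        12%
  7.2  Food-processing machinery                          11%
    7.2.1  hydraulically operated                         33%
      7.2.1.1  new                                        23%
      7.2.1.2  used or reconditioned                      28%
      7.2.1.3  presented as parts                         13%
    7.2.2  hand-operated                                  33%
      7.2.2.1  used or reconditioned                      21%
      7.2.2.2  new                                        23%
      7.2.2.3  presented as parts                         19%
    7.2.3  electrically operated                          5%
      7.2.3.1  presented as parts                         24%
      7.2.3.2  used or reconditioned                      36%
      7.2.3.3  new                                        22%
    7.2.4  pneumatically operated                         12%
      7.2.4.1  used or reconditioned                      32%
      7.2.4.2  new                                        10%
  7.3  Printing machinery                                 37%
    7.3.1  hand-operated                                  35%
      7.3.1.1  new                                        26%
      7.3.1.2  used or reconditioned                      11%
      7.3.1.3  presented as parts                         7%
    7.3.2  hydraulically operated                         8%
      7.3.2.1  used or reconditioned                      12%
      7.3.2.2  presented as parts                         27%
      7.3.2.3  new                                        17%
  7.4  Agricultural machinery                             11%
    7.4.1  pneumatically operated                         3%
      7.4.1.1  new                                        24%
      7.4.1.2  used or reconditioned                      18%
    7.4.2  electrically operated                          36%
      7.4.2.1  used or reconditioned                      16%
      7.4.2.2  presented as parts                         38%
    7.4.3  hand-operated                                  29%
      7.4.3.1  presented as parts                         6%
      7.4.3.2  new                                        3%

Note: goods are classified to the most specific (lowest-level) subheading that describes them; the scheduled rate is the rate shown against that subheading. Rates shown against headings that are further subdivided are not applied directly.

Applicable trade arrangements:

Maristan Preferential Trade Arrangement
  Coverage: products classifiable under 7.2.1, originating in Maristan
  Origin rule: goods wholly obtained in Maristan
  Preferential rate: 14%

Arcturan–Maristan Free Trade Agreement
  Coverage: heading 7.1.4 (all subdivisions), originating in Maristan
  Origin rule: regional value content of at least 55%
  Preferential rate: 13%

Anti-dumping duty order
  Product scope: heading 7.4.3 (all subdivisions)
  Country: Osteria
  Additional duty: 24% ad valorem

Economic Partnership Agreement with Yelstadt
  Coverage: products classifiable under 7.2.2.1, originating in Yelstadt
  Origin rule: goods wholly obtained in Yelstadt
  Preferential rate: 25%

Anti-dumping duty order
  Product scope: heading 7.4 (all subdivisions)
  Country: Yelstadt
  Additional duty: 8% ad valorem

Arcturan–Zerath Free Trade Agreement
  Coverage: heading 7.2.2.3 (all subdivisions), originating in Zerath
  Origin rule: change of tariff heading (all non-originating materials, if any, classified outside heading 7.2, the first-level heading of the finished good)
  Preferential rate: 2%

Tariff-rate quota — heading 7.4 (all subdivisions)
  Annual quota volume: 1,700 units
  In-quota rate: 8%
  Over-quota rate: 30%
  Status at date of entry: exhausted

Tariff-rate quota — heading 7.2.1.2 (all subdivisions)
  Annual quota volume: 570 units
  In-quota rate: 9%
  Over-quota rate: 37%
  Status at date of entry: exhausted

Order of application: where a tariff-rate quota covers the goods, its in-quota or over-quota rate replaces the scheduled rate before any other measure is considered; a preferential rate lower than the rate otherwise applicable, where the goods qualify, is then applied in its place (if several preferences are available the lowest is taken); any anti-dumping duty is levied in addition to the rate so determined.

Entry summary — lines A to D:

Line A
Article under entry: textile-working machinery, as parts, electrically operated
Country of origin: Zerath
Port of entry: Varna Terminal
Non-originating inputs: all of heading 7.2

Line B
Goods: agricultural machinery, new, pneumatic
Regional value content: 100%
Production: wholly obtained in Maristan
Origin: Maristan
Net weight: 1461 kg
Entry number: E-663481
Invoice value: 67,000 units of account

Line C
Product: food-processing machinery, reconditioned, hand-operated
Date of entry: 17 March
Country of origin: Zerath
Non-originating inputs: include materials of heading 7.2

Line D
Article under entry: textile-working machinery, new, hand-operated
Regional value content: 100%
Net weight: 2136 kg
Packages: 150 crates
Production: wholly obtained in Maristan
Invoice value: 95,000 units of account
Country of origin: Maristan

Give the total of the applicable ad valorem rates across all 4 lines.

74%

Line A: textile-working → 7.1; electrically operated → 7.1.2; as parts → 7.1.2.2. Scheduled 11%. Zerath agreement on 7.2.2.3: 7.1.2.2 not covered. → 11%.
Line B: agricultural → 7.4; pneumatic → 7.4.1; new → 7.4.1.1. Scheduled 24%. quota on 7.4 exhausted → over-quota 30%; Maristan agreement on 7.2.1: 7.4.1.1 not covered; Maristan agreement on 7.1.4: 7.4.1.1 not covered. → 30%.
Line C: food-processing → 7.2; hand-operated → 7.2.2; reconditioned → 7.2.2.1. Scheduled 21%. Zerath agreement on 7.2.2.3: 7.2.2.1 not covered. → 21%.
Line D: textile-working → 7.1; hand-operated → 7.1.4; new → 7.1.4.3. Scheduled 12%. Maristan agreement on 7.2.1: 7.1.4.3 not covered; Maristan agreement on 7.1.4: RVC ≥ 55% → 13% available; preference 13% not lower than 12% → no reduction. → 12%.
Sum: 11% + 30% + 21% + 12% = 74%.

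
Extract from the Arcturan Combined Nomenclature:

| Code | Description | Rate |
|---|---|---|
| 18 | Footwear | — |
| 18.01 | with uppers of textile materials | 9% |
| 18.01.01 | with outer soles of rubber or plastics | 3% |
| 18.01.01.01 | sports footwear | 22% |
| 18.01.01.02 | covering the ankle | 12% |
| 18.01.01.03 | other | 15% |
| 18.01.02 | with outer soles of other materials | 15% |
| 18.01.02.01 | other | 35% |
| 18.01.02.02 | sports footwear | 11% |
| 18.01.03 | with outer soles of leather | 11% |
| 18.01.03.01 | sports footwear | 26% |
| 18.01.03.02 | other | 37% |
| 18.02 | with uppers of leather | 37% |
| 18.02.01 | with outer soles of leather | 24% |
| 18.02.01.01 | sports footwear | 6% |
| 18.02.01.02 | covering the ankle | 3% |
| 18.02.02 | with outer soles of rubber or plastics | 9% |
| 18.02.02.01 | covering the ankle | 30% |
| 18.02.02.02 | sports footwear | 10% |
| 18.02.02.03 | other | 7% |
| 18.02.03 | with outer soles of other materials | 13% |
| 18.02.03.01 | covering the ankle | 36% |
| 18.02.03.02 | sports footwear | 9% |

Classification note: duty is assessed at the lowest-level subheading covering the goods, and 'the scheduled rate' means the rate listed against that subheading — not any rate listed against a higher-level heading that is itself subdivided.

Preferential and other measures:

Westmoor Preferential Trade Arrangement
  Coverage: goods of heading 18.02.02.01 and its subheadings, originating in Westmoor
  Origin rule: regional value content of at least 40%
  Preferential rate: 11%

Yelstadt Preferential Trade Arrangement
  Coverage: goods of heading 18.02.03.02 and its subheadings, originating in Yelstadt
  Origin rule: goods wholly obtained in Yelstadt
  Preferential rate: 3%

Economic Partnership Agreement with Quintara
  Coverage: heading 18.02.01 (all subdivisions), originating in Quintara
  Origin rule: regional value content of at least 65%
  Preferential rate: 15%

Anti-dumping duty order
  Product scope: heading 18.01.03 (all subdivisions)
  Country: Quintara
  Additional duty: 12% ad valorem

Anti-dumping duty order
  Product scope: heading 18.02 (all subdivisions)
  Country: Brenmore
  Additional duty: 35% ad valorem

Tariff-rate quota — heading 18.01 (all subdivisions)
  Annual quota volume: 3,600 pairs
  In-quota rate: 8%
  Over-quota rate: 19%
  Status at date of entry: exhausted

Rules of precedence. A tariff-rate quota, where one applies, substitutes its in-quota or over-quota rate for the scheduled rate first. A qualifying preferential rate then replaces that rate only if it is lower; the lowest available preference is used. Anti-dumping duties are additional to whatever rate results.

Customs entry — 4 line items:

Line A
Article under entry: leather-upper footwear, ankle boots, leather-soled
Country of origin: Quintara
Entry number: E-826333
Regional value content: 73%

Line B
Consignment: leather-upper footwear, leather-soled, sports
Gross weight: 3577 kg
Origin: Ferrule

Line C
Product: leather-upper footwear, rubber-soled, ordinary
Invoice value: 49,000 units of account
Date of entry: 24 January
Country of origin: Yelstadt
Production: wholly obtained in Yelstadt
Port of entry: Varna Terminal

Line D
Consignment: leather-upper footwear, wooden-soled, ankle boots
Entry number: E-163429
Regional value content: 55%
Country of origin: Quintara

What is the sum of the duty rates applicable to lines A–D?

52%

Line A: leather-upper → 18.02; leather-soled → 18.02.01; ankle boots → 18.02.01.02. Scheduled 3%. Quintara agreement on 18.02.01: RVC ≥ 65% → 15% available; preference 15% not lower than 3% → no reduction. → 3%.
Line B: leather-upper → 18.02; leather-soled → 18.02.01; sports → 18.02.01.01. Scheduled 6%. No special measure applies. → 6%.
Line C: leather-upper → 18.02; rubber-soled → 18.02.02; ordinary → 18.02.02.03. Scheduled 7%. Yelstadt agreement on 18.02.03.02: 18.02.02.03 not covered. → 7%.
Line D: leather-upper → 18.02; wooden-soled → 18.02.03; ankle boots → 18.02.03.01. Scheduled 36%. Quintara agreement on 18.02.01: 18.02.03.01 not covered. → 36%.
Sum: 3% + 6% + 7% + 36% = 52%.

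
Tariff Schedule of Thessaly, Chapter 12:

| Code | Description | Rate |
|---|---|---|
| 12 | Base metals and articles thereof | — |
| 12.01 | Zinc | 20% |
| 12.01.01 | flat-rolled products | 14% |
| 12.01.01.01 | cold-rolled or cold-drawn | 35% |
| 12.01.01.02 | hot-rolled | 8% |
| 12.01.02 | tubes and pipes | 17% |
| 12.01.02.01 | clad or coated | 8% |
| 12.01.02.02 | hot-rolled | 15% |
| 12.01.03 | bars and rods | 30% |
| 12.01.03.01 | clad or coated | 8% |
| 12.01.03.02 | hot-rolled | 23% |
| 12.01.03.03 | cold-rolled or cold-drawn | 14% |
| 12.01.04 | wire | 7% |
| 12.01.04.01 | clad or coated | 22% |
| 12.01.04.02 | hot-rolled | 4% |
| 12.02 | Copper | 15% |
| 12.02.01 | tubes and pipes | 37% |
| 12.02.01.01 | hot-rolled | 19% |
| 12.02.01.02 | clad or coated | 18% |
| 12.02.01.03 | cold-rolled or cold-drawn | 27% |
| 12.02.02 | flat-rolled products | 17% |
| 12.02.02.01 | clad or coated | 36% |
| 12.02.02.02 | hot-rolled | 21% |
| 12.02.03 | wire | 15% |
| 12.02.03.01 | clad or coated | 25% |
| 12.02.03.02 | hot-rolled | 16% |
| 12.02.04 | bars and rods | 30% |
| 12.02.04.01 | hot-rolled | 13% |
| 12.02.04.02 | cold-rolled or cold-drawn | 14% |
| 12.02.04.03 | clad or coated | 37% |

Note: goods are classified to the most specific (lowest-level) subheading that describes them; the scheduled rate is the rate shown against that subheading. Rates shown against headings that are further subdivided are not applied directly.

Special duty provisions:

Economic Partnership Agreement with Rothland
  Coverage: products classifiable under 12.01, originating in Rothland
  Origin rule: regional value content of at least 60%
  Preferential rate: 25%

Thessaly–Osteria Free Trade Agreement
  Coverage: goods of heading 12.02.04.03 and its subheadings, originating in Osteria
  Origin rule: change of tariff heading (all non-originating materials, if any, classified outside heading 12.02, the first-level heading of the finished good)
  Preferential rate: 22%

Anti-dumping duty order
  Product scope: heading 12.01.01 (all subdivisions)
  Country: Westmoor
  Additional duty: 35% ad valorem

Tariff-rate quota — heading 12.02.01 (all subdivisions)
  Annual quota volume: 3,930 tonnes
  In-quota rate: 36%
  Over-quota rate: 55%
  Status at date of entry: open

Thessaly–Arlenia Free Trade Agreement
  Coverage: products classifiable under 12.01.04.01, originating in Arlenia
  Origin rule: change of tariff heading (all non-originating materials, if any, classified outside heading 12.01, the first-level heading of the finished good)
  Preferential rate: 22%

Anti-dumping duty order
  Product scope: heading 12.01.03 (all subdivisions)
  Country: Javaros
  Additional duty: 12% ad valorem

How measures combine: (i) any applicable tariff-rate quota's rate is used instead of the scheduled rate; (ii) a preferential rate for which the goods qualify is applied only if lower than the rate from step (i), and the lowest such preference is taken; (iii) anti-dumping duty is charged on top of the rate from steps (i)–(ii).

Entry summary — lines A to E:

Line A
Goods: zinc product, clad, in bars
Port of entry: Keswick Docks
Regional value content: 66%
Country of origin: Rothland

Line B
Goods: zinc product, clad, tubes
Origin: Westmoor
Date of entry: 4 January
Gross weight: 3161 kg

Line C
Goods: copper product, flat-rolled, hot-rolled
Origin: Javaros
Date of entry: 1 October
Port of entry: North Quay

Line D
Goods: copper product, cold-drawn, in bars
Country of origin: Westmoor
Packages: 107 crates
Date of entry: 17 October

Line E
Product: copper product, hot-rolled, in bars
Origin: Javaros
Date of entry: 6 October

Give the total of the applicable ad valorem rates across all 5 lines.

Line A: zinc → 12.01; in bars → 12.01.03; clad → 12.01.03.01. Scheduled 8%. Rothland agreement on 12.01: RVC ≥ 60% → 25% available; preference 25% not lower than 8% → no reduction. → 8%.
Line B: zinc → 12.01; tubes → 12.01.02; clad → 12.01.02.01. Scheduled 8%. No special measure applies. → 8%.
Line C: copper → 12.02; flat-rolled → 12.02.02; hot-rolled → 12.02.02.02. Scheduled 21%. No special measure applies. → 21%.
Line D: copper → 12.02; in bars → 12.02.04; cold-drawn → 12.02.04.02. Scheduled 14%. No special measure applies. → 14%.
Line E: copper → 12.02; in bars → 12.02.04; hot-rolled → 12.02.04.01. Scheduled 13%. No special measure applies. → 13%.
Sum: 8% + 8% + 21% + 14% + 13% = 64%.

64%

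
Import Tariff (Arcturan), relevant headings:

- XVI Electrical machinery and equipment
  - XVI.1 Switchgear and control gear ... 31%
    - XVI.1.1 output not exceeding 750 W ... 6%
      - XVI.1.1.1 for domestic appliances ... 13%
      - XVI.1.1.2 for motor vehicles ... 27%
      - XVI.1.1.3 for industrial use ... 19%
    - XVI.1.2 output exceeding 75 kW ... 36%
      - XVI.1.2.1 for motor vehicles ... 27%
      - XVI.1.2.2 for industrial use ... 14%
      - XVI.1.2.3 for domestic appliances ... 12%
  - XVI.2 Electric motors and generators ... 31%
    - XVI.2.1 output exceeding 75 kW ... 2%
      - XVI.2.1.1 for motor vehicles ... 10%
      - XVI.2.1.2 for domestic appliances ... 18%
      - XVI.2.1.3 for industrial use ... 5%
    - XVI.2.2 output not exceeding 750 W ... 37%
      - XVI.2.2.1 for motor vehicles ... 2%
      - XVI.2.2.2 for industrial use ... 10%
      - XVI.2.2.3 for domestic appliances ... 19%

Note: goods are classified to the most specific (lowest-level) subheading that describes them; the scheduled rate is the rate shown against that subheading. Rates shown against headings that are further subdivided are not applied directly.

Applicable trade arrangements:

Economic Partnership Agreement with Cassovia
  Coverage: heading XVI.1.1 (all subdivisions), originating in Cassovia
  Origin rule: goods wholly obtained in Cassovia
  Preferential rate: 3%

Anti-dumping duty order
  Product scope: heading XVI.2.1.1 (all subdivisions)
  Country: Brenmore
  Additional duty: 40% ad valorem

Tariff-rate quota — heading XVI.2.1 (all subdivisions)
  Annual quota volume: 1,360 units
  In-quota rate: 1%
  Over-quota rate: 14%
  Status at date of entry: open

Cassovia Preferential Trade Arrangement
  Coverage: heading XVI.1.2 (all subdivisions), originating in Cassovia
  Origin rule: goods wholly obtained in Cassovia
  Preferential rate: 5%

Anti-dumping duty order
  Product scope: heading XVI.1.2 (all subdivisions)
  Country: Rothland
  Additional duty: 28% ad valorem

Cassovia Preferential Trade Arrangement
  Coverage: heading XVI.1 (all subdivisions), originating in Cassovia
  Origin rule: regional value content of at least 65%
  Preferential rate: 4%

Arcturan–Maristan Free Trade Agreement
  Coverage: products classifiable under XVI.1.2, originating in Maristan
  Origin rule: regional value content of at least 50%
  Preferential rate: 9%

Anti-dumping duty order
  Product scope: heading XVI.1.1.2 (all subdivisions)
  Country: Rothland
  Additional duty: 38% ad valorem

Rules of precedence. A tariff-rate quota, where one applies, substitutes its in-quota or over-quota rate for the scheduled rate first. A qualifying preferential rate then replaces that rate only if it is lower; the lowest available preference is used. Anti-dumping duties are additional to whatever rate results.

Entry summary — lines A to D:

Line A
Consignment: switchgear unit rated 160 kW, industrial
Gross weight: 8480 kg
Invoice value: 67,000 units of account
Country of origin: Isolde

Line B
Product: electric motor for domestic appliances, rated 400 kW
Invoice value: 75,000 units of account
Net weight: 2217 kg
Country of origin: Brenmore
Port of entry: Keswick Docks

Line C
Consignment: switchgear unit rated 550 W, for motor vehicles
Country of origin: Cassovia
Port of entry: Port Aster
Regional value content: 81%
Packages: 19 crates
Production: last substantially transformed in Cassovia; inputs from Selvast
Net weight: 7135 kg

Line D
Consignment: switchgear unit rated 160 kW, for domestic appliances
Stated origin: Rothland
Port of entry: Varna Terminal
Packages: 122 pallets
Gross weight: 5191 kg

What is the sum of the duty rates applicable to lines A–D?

59%

Line A: switchgear unit → XVI.1; rated 160 kW → XVI.1.2; industrial → XVI.1.2.2. Scheduled 14%. No special measure applies. → 14%.
Line B: electric motor → XVI.2; rated 400 kW → XVI.2.1; for domestic appliances → XVI.2.1.2. Scheduled 18%. quota on XVI.2.1 open → in-quota 1%. → 1%.
Line C: switchgear unit → XVI.1; rated 550 W → XVI.1.1; for motor vehicles → XVI.1.1.2. Scheduled 27%. Cassovia agreement on XVI.1.1: not wholly obtained; Cassovia agreement on XVI.1.2: XVI.1.1.2 not covered; Cassovia agreement on XVI.1: RVC ≥ 65% → 4% available; preferential 4%. → 4%.
Line D: switchgear unit → XVI.1; rated 160 kW → XVI.1.2; for domestic appliances → XVI.1.2.3. Scheduled 12%. anti-dumping (Rothland, XVI.1.2): +28%; total 12% + 28% = 40%. → 40%.
Sum: 14% + 1% + 4% + 40% = 59%.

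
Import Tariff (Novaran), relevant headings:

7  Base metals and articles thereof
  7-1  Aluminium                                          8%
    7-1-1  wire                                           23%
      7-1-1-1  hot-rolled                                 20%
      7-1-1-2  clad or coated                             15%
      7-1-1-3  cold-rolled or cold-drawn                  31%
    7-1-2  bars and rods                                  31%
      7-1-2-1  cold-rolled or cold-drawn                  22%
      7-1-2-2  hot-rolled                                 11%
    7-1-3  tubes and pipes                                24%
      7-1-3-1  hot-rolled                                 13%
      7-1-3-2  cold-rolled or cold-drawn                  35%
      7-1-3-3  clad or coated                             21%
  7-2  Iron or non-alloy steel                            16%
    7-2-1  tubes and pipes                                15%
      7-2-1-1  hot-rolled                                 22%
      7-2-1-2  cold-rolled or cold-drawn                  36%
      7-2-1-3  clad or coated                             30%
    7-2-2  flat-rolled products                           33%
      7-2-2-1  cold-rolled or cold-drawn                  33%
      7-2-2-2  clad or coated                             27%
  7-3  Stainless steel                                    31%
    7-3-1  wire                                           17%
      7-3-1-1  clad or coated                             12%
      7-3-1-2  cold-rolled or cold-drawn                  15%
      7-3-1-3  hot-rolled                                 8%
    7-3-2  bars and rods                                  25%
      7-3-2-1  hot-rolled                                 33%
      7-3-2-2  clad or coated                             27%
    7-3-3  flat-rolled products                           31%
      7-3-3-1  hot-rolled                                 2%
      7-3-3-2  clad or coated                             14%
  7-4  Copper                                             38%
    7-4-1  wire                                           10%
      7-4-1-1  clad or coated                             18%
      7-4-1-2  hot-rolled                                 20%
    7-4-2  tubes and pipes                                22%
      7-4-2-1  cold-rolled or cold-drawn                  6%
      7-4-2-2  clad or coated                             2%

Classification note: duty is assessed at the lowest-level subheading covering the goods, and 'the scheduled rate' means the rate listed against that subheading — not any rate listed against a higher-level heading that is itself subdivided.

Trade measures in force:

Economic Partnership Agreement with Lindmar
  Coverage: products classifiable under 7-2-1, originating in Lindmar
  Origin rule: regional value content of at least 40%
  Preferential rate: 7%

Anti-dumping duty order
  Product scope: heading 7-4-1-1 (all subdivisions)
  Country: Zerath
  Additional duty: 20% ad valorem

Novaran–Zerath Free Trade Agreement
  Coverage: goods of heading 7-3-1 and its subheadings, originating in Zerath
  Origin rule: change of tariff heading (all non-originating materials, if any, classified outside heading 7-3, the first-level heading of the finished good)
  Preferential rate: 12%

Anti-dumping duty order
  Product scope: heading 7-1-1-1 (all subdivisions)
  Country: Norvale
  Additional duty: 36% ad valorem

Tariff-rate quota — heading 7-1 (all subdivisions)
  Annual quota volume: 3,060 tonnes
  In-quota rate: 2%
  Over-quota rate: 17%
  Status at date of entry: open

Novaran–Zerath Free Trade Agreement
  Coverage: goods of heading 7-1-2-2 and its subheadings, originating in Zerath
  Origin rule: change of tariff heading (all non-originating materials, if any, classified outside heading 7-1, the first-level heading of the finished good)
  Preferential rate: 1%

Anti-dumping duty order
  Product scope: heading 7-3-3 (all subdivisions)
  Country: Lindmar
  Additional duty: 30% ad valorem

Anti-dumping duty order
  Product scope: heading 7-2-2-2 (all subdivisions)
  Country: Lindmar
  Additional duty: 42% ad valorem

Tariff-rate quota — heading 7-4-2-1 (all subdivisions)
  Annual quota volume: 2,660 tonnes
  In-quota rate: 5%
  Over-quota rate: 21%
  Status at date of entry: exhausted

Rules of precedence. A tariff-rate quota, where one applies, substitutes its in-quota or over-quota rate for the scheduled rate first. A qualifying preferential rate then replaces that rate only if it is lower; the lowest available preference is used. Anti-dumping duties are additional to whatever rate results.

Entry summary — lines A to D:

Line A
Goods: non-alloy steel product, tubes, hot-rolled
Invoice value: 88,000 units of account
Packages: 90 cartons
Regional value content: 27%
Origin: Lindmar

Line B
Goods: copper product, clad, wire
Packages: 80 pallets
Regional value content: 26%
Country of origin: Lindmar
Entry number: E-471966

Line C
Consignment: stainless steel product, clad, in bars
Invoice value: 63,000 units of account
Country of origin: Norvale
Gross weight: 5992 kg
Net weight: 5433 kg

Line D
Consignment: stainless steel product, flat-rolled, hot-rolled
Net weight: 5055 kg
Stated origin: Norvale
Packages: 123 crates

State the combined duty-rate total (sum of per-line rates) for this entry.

Line A: non-alloy steel → 7-2; tubes → 7-2-1; hot-rolled → 7-2-1-1. Scheduled 22%. Lindmar agreement on 7-2-1: RVC < 40%. → 22%.
Line B: copper → 7-4; wire → 7-4-1; clad → 7-4-1-1. Scheduled 18%. Lindmar agreement on 7-2-1: 7-4-1-1 not covered. → 18%.
Line C: stainless steel → 7-3; in bars → 7-3-2; clad → 7-3-2-2. Scheduled 27%. No special measure applies. → 27%.
Line D: stainless steel → 7-3; flat-rolled → 7-3-3; hot-rolled → 7-3-3-1. Scheduled 2%. No special measure applies. → 2%.
Sum: 22% + 18% + 27% + 2% = 69%.

69%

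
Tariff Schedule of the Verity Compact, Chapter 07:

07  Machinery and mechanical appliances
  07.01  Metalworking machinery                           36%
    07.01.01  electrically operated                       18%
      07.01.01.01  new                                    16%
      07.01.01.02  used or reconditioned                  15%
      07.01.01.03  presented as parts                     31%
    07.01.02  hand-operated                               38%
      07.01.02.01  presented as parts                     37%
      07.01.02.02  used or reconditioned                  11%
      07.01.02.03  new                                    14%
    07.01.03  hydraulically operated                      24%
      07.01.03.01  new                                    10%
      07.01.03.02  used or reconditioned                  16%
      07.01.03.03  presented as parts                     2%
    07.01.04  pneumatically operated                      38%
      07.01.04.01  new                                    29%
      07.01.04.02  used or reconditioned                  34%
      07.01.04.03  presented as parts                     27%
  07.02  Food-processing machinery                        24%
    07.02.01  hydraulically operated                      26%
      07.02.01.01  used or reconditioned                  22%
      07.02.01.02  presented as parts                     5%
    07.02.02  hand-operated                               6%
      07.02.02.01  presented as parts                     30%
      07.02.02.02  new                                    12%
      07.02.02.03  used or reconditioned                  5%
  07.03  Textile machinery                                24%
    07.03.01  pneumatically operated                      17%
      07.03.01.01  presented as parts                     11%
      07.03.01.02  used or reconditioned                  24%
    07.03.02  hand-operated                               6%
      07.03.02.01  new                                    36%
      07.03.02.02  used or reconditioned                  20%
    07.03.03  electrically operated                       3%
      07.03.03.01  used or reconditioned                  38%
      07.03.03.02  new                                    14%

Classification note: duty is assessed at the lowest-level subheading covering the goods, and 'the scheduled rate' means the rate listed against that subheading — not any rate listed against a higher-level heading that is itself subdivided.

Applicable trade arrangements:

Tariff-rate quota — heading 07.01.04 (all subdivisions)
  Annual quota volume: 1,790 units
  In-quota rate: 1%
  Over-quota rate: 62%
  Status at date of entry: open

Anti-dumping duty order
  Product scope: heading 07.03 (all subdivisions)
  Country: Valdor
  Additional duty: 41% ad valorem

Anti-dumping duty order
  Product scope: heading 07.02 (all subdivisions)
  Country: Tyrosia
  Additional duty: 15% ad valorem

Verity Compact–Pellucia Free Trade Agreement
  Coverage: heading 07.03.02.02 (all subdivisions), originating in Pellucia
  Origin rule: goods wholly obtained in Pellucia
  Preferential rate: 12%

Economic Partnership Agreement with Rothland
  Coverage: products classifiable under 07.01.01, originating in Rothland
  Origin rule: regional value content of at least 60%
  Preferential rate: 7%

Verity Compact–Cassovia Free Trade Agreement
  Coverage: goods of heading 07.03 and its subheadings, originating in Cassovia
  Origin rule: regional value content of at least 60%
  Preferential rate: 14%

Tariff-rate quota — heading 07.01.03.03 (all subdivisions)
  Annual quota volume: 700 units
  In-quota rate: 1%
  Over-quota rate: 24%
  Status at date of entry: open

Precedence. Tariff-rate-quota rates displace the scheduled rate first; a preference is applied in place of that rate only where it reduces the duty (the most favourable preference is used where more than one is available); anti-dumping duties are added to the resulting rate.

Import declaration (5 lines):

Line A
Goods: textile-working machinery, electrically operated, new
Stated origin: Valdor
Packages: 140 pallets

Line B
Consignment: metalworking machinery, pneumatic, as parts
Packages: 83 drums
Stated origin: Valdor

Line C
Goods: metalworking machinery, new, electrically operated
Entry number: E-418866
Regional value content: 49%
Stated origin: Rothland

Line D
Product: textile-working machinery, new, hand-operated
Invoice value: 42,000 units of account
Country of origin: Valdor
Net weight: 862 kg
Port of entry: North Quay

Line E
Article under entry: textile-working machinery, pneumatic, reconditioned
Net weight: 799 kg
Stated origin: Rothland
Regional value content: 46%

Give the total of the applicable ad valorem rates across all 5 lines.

173%

Line A: textile-working → 07.03; electrically operated → 07.03.03; new → 07.03.03.02. Scheduled 14%. anti-dumping (Valdor, 07.03): +41%; total 14% + 41% = 55%. → 55%.
Line B: metalworking → 07.01; pneumatic → 07.01.04; as parts → 07.01.04.03. Scheduled 27%. quota on 07.01.04 open → in-quota 1%. → 1%.
Line C: metalworking → 07.01; electrically operated → 07.01.01; new → 07.01.01.01. Scheduled 16%. Rothland agreement on 07.01.01: RVC < 60%. → 16%.
Line D: textile-working → 07.03; hand-operated → 07.03.02; new → 07.03.02.01. Scheduled 36%. anti-dumping (Valdor, 07.03): +41%; total 36% + 41% = 77%. → 77%.
Line E: textile-working → 07.03; pneumatic → 07.03.01; reconditioned → 07.03.01.02. Scheduled 24%. Rothland agreement on 07.01.01: 07.03.01.02 not covered. → 24%.
Sum: 55% + 1% + 16% + 77% + 24% = 173%.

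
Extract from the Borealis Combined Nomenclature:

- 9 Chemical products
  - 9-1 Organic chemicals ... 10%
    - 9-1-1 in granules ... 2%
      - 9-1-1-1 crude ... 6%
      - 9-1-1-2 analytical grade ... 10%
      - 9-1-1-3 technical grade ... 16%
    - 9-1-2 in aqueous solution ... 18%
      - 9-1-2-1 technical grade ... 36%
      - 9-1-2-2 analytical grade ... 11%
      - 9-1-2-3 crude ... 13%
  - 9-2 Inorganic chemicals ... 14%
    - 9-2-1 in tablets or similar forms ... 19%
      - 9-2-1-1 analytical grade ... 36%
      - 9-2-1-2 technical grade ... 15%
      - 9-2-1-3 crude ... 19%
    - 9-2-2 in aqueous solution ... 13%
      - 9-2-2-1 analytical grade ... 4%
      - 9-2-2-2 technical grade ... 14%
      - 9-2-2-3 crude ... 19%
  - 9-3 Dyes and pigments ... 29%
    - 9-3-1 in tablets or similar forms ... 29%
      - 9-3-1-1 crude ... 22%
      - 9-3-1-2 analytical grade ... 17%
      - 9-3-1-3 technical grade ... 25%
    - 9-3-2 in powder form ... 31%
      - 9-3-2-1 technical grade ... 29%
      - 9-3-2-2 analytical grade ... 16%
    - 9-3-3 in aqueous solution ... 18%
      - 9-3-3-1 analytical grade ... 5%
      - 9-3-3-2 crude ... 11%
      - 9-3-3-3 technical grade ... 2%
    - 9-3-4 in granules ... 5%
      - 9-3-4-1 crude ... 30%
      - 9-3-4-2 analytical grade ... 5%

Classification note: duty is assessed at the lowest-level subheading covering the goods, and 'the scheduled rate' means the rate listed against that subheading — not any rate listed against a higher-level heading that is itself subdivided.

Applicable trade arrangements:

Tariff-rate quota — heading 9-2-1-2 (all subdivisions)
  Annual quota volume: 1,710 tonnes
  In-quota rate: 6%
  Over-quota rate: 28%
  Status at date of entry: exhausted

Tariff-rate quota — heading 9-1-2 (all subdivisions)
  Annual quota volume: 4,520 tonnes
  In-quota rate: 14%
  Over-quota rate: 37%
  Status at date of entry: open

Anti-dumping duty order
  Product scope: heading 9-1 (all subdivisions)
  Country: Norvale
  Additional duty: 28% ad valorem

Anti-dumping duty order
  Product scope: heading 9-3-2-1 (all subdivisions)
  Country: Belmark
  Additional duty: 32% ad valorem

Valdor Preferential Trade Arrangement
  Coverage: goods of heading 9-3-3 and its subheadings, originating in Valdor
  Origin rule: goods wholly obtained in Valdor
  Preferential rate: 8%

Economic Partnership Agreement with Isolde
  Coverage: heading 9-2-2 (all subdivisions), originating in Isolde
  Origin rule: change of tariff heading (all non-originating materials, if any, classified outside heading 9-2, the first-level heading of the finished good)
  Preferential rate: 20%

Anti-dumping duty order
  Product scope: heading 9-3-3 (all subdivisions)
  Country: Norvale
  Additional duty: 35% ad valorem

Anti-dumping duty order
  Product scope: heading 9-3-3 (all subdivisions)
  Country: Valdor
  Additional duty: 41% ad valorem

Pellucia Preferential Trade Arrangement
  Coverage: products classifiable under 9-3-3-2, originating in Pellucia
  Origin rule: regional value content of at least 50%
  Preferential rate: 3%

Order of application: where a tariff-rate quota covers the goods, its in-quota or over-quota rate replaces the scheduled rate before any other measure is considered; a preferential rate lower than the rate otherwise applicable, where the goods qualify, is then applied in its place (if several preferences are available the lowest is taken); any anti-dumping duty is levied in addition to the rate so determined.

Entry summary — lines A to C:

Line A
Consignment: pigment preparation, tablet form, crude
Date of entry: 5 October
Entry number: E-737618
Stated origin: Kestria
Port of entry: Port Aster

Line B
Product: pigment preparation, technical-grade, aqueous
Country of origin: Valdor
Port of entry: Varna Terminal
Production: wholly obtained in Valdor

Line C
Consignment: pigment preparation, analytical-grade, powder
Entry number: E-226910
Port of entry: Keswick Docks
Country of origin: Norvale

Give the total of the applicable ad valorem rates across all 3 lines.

Line A: pigment → 9-3; tablet form → 9-3-1; crude → 9-3-1-1. Scheduled 22%. No special measure applies. → 22%.
Line B: pigment → 9-3; aqueous → 9-3-3; technical-grade → 9-3-3-3. Scheduled 2%. Valdor agreement on 9-3-3: wholly obtained → 8% available; preference 8% not lower than 2% → no reduction; anti-dumping (Valdor, 9-3-3): +41%; total 2% + 41% = 43%. → 43%.
Line C: pigment → 9-3; powder → 9-3-2; analytical-grade → 9-3-2-2. Scheduled 16%. No special measure applies. → 16%.
Sum: 22% + 43% + 16% = 81%.

81%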